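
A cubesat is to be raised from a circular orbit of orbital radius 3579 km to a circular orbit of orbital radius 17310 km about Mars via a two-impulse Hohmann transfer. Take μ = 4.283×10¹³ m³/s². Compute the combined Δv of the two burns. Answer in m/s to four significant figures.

r₁ = 3579 km = 3.579×10⁶ m.
r₂ = 17310 km = 1.731×10⁷ m.
Transfer ellipse a_t = (r₁ + r₂)/2 = 1.044×10⁷ m.
At r₁: circular v_c1 = √(μ/r₁) = 3459 m/s; transfer-periapsis v_p = √[μ(2/r₁ − 1/a_t)] = 4453 m/s.
Δv₁ = v_p − v_c1 = 994.1 m/s.
At r₂: circular v_c2 = √(μ/r₂) = 1573 m/s; transfer-apoapsis v_a = √[μ(2/r₂ − 1/a_t)] = 920.8 m/s.
Δv₂ = v_c2 − v_a = 652.2 m/s.
Total Δv = Δv₁ + Δv₂ = 1646 m/s.

Δv_total ≈ 1646 m/s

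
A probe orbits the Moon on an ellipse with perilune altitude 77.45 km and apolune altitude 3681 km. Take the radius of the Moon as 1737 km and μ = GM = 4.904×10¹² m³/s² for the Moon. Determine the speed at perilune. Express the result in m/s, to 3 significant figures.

r_p = 1737 + 77.45 = 1814.5 km = 1.8144×10⁶ m.
r_a = 1737 + 3681 = 5418.0 km = 5.4180×10⁶ m.
Semi-major axis a = (r_p + r_a)/2 = 3616.2 km = 3.616×10⁶ m.
Vis-viva: v² = μ(2/r − 1/a) = 4.904×10¹² × (1.102×10⁻⁶ − 2.765×10⁻⁷) = 4.049×10⁶ m²/s².
v = 2012 m/s.

v ≈ 2010 m/s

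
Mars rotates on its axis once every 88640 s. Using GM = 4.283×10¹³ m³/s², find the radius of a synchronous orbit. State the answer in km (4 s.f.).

A synchronous orbit has period T, so by Kepler's third law a = (μT²/4π²)^(1/3).
μT²/4π² = 4.283×10¹³ × (8.864×10⁴)² / 39.48 = 8.524×10²¹ m³.
a = 2.043×10⁷ m = 20428 km.

r_sync ≈ 20430 km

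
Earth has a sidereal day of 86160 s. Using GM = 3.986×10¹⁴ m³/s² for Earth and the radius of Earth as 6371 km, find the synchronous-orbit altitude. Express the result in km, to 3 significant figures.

A synchronous orbit has period T, so by Kepler's third law a = (μT²/4π²)^(1/3).
μT²/4π² = 3.986×10¹⁴ × (8.616×10⁴)² / 39.48 = 7.495×10²² m³.
a = 4.216×10⁷ m = 42163 km.
Altitude h = a − R = 42163 − 6371 = 35792 km.

h_sync ≈ 35800 km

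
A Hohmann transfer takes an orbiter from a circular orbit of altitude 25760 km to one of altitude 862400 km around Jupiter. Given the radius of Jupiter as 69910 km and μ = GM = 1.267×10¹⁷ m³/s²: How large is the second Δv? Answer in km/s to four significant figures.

r₁ = 69910 + 25760 = 95670 km = 9.5670×10⁷ m.
r₂ = 69910 + 862400 = 932310 km = 9.3231×10⁸ m.
Transfer ellipse a_t = (r₁ + r₂)/2 = 5.140×10⁸ m.
At r₁: circular v_c1 = √(μ/r₁) = 36390 m/s; transfer-perijove v_p = √[μ(2/r₁ − 1/a_t)] = 49010 m/s.
At r₂: circular v_c2 = √(μ/r₂) = 11660 m/s; transfer-apojove v_a = √[μ(2/r₂ − 1/a_t)] = 5029 m/s.
Δv₂ = v_c2 − v_a = 6628 m/s.
= 6.628 km/s.

Δv ≈ 6.628 km/s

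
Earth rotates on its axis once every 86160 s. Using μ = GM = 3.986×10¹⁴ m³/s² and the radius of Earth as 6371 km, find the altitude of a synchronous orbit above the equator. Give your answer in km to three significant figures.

A synchronous orbit has period T, so by Kepler's third law a = (μT²/4π²)^(1/3).
μT²/4π² = 3.986×10¹⁴ × (8.616×10⁴)² / 39.48 = 7.495×10²² m³.
a = 4.216×10⁷ m = 42163 km.
Altitude h = a − R = 42163 − 6371 = 35792 km.

h_sync ≈ 35800 km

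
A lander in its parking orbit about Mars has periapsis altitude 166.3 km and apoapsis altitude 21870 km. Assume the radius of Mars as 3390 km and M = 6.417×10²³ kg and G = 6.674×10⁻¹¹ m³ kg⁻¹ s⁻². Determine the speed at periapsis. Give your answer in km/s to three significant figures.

μ = GM = 6.674×10⁻¹¹ × 6.417×10²³ = 4.283×10¹³ m³/s².
r_p = 3390 + 166.3 = 3556.3 km = 3.5563×10⁶ m.
r_a = 3390 + 21870 = 25260 km = 2.5260×10⁷ m.
Semi-major axis a = (r_p + r_a)/2 = 14408 km = 1.441×10⁷ m.
Vis-viva: v² = μ(2/r − 1/a) = 4.283×10¹³ × (5.624×10⁻⁷ − 6.941×10⁻⁸) = 2.111×10⁷ m²/s².
v = 4595 m/s = 4.595 km/s.

v ≈ 4.59 km/s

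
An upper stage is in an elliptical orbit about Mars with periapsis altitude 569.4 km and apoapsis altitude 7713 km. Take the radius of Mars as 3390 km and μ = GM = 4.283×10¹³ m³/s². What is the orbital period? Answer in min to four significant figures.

r_p = 3390 + 569.4 = 3959.4 km = 3.9594×10⁶ m.
r_a = 3390 + 7713 = 11103 km = 1.1103×10⁷ m.
Semi-major axis a = (r_p + r_a)/2 = (3959.4 + 11103)/2 = 7531.2 km = 7.531×10⁶ m.
By Kepler's third law T = 2π√(a³/μ) = 2π × 3.158×10³ = 1.984×10⁴ s.
= 330.7 min.

T ≈ 330.7 min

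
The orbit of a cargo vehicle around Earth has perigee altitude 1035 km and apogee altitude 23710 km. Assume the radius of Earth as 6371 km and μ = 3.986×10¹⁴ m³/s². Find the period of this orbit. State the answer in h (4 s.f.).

r_p = 6371 + 1035 = 7406.0 km = 7.4060×10⁶ m.
r_a = 6371 + 23710 = 30081 km = 3.0081×10⁷ m.
Semi-major axis a = (r_p + r_a)/2 = (7406.0 + 30081)/2 = 18744 km = 1.874×10⁷ m.
By Kepler's third law T = 2π√(a³/μ) = 2π × 4.065×10³ = 2.554×10⁴ s.
= 7.094 h.

T ≈ 7.094 h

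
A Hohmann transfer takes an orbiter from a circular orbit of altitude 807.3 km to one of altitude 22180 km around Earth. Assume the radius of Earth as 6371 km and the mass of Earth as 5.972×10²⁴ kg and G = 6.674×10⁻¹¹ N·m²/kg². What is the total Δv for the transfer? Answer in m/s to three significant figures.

μ = GM = 6.674×10⁻¹¹ × 5.972×10²⁴ = 3.986×10¹⁴ m³/s².
r₁ = 6371 + 807.3 = 7178.3 km = 7.1783×10⁶ m.
r₂ = 6371 + 22180 = 28551 km = 2.8551×10⁷ m.
Transfer ellipse a_t = (r₁ + r₂)/2 = 1.786×10⁷ m.
At r₁: circular v_c1 = √(μ/r₁) = 7451 m/s; transfer-perigee v_p = √[μ(2/r₁ − 1/a_t)] = 9420 m/s.
Δv₁ = v_p − v_c1 = 1969 m/s.
At r₂: circular v_c2 = √(μ/r₂) = 3736 m/s; transfer-apogee v_a = √[μ(2/r₂ − 1/a_t)] = 2368 m/s.
Δv₂ = v_c2 − v_a = 1368 m/s.
Total Δv = Δv₁ + Δv₂ = 3337 m/s.

Δv_total ≈ 3340 m/s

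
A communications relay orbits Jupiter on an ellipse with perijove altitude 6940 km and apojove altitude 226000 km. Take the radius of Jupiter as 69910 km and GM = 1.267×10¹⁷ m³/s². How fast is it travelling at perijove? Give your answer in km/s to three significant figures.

r_p = 69910 + 6940 = 76850 km = 7.6850×10⁷ m.
r_a = 69910 + 226000 = 295910 km = 2.9591×10⁸ m.
Semi-major axis a = (r_p + r_a)/2 = 1.8638×10⁵ km = 1.864×10⁸ m.
Vis-viva: v² = μ(2/r − 1/a) = 1.267×10¹⁷ × (2.602×10⁻⁸ − 5.365×10⁻⁹) = 2.618×10⁹ m²/s².
v = 51160 m/s = 51.16 km/s.

v ≈ 51.2 km/s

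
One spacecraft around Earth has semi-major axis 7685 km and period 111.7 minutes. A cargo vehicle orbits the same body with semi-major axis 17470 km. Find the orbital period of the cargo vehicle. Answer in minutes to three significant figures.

T₂ ≈ 383 minutes

Kepler's third law: T² ∝ a³, so T₂ = T₁ (a₂/a₁)^(3/2).
a₂/a₁ = 2.273, (a₂/a₁)^(3/2) = 3.427.
T₂ = 111.7 × 3.427 = 382.8 minutes.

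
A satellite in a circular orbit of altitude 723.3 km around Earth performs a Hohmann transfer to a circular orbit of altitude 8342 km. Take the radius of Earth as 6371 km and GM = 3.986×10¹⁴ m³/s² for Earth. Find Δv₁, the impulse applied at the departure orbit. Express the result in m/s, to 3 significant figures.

Δv ≈ 1210 m/s

r₁ = 6371 + 723.3 = 7094.3 km = 7.0943×10⁶ m.
r₂ = 6371 + 8342 = 14713 km = 1.4713×10⁷ m.
Transfer ellipse a_t = (r₁ + r₂)/2 = 1.090×10⁷ m.
At r₁: circular v_c1 = √(μ/r₁) = 7496 m/s; transfer-perigee v_p = √[μ(2/r₁ − 1/a_t)] = 8707 m/s.
Δv₁ = v_p − v_c1 = 1211 m/s.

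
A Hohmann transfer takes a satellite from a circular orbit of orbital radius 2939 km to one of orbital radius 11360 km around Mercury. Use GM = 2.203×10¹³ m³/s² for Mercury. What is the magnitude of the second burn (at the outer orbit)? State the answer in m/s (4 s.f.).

r₁ = 2939 km = 2.939×10⁶ m.
r₂ = 11360 km = 1.136×10⁷ m.
Transfer ellipse a_t = (r₁ + r₂)/2 = 7.150×10⁶ m.
At r₁: circular v_c1 = √(μ/r₁) = 2738 m/s; transfer-periherm v_p = √[μ(2/r₁ − 1/a_t)] = 3451 m/s.
At r₂: circular v_c2 = √(μ/r₂) = 1393 m/s; transfer-apoherm v_a = √[μ(2/r₂ − 1/a_t)] = 892.9 m/s.
Δv₂ = v_c2 − v_a = 499.7 m/s.

Δv ≈ 499.7 m/s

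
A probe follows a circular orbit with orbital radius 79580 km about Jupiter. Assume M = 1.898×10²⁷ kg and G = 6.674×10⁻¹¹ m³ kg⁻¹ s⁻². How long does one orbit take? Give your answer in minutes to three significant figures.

T ≈ 209 minutes

μ = GM = 6.674×10⁻¹¹ × 1.898×10²⁷ = 1.267×10¹⁷ m³/s².
r = 79580 km = 7.958×10⁷ m.
Kepler's third law: T = 2π√(r³/μ) = 2π√((7.958×10⁷)³ / 1.267×10¹⁷).
r³/μ = 3.979×10⁶ s², so T = 2π × 1.995×10³ = 1.253×10⁴ s.
Converting: 1.253×10⁴ s ÷ 60.00 = 208.9 minutes.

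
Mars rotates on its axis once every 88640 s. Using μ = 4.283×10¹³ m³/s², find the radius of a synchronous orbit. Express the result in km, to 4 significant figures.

A synchronous orbit has period T, so by Kepler's third law a = (μT²/4π²)^(1/3).
μT²/4π² = 4.283×10¹³ × (8.864×10⁴)² / 39.48 = 8.524×10²¹ m³.
a = 2.043×10⁷ m = 20428 km.

r_sync ≈ 20430 km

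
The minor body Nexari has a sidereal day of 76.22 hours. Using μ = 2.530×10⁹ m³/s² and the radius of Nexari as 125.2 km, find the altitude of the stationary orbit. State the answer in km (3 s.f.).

T = 76.22 hours = 2.744×10⁵ s.
A synchronous orbit has period T, so by Kepler's third law a = (μT²/4π²)^(1/3).
μT²/4π² = 2.530×10⁹ × (2.744×10⁵)² / 39.48 = 4.825×10¹⁸ m³.
a = 1.690×10⁶ m = 1689.8 km.
Altitude h = a − R = 1689.8 − 125.2 = 1564.6 km.

h_sync ≈ 1560 km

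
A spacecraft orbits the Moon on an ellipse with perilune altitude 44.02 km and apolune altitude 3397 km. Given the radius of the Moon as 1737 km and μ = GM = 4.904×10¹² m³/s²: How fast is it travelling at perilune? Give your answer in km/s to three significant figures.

r_p = 1737 + 44.02 = 1781.0 km = 1.7810×10⁶ m.
r_a = 1737 + 3397 = 5134.0 km = 5.1340×10⁶ m.
Semi-major axis a = (r_p + r_a)/2 = 3457.5 km = 3.458×10⁶ m.
Vis-viva: v² = μ(2/r − 1/a) = 4.904×10¹² × (1.123×10⁻⁶ − 2.892×10⁻⁷) = 4.089×10⁶ m²/s².
v = 2022 m/s = 2.022 km/s.

v ≈ 2.02 km/s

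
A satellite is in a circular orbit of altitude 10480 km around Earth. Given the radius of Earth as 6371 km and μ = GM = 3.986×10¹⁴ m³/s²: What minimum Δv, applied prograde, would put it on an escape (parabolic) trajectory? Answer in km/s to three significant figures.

Δv ≈ 2.01 km/s

r = 6371 + 10480 = 16851 km = 1.6851×10⁷ m.
Circular speed v_c = √(μ/r) = 4864 m/s.
Escape speed v_esc = √(2μ/r) = √2 × v_c = 6878 m/s.
Δv = v_esc − v_c = 2015 m/s = 2.015 km/s.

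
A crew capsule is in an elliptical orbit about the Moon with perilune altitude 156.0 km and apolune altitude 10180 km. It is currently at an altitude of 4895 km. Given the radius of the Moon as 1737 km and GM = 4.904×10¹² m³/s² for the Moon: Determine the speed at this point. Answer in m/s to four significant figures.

r_p = 1737 + 156.0 = 1893.0 km = 1.8930×10⁶ m.
r_a = 1737 + 10180 = 11917 km = 1.1917×10⁷ m.
r = 1737 + 4895 = 6632.0 km = 6.632×10⁶ m.
Semi-major axis a = (r_p + r_a)/2 = 6905.0 km = 6.905×10⁶ m.
Vis-viva: v² = μ(2/r − 1/a) = 4.904×10¹² × (3.016×10⁻⁷ − 1.448×10⁻⁷) = 7.687×10⁵ m²/s².
v = 876.7 m/s.

v ≈ 876.7 m/s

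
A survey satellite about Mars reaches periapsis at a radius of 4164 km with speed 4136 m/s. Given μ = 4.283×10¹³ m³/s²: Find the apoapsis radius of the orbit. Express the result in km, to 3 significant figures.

r_p = 4.164×10⁶ m.
Specific energy ε = v²/2 − μ/r = -1.733×10⁶ J/kg, so a = −μ/(2ε) = 1.236×10⁷ m.
The apsides satisfy r_p + r_a = 2a, so the apoapsis radius is 2a − r_p = 2.056×10⁷ m = 20557 km.

apoapsis radius ≈ 20600 km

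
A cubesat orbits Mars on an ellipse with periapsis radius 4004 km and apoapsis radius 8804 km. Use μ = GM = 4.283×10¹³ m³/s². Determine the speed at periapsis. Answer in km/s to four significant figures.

v ≈ 3.835 km/s

Semi-major axis a = (r_p + r_a)/2 = 6404.0 km = 6.404×10⁶ m.
Vis-viva: v² = μ(2/r − 1/a) = 4.283×10¹³ × (4.995×10⁻⁷ − 1.562×10⁻⁷) = 1.471×10⁷ m²/s².
v = 3835 m/s = 3.835 km/s.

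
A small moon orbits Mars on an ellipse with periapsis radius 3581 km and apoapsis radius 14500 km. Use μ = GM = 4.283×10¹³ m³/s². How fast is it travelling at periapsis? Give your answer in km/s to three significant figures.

v ≈ 4.38 km/s

Semi-major axis a = (r_p + r_a)/2 = 9040.5 km = 9.040×10⁶ m.
Vis-viva: v² = μ(2/r − 1/a) = 4.283×10¹³ × (5.585×10⁻⁷ − 1.106×10⁻⁷) = 1.918×10⁷ m²/s².
v = 4380 m/s = 4.380 km/s.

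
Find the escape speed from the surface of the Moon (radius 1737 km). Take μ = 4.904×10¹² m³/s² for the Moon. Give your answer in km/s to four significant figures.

v_esc ≈ 2.376 km/s

r = R = 1.737×10⁶ m.
Escape speed v_esc = √(2μ/r) = √(2 × 4.904×10¹² / 1.737×10⁶) = √(5.647×10⁶) = 2376 m/s.
= 2.376 km/s.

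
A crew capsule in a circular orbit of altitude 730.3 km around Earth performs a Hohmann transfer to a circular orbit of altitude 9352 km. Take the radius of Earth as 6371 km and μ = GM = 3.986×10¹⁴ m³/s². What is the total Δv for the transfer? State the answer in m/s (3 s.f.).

r₁ = 6371 + 730.3 = 7101.3 km = 7.1013×10⁶ m.
r₂ = 6371 + 9352 = 15723 km = 1.5723×10⁷ m.
Transfer ellipse a_t = (r₁ + r₂)/2 = 1.141×10⁷ m.
At r₁: circular v_c1 = √(μ/r₁) = 7492 m/s; transfer-perigee v_p = √[μ(2/r₁ − 1/a_t)] = 8794 m/s.
Δv₁ = v_p − v_c1 = 1302 m/s.
At r₂: circular v_c2 = √(μ/r₂) = 5035 m/s; transfer-apogee v_a = √[μ(2/r₂ − 1/a_t)] = 3972 m/s.
Δv₂ = v_c2 − v_a = 1063 m/s.
Total Δv = Δv₁ + Δv₂ = 2365 m/s.

Δv_total ≈ 2370 m/s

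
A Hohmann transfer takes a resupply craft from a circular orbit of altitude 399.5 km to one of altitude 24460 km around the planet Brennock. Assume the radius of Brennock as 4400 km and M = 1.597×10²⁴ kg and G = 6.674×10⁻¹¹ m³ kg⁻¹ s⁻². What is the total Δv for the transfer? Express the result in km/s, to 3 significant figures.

Δv_total ≈ 2.35 km/s

μ = GM = 6.674×10⁻¹¹ × 1.597×10²⁴ = 1.066×10¹⁴ m³/s².
r₁ = 4400 + 399.5 = 4799.5 km = 4.7995×10⁶ m.
r₂ = 4400 + 24460 = 28860 km = 2.8860×10⁷ m.
Transfer ellipse a_t = (r₁ + r₂)/2 = 1.683×10⁷ m.
At r₁: circular v_c1 = √(μ/r₁) = 4712 m/s; transfer-periapsis v_p = √[μ(2/r₁ − 1/a_t)] = 6171 m/s.
Δv₁ = v_p − v_c1 = 1459 m/s.
At r₂: circular v_c2 = √(μ/r₂) = 1922 m/s; transfer-apoapsis v_a = √[μ(2/r₂ − 1/a_t)] = 1026 m/s.
Δv₂ = v_c2 − v_a = 895.5 m/s.
Total Δv = Δv₁ + Δv₂ = 2354 m/s = 2.354 km/s.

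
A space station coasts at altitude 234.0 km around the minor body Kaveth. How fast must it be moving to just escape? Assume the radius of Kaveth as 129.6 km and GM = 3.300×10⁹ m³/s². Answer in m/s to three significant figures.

r = 129.6 + 234.0 = 363.60 km = 3.6360×10⁵ m.
Escape speed v_esc = √(2μ/r) = √(2 × 3.300×10⁹ / 3.636×10⁵) = √(1.815×10⁴) = 134.7 m/s.

v_esc ≈ 135 m/s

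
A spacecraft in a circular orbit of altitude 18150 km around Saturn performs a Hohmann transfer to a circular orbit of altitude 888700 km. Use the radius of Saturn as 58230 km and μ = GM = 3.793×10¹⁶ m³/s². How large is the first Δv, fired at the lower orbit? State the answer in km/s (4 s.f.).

r₁ = 58230 + 18150 = 76380 km = 7.6380×10⁷ m.
r₂ = 58230 + 888700 = 946930 km = 9.4693×10⁸ m.
Transfer ellipse a_t = (r₁ + r₂)/2 = 5.117×10⁸ m.
At r₁: circular v_c1 = √(μ/r₁) = 22280 m/s; transfer-perikrone v_p = √[μ(2/r₁ − 1/a_t)] = 30320 m/s.
Δv₁ = v_p − v_c1 = 8032 m/s.
= 8.032 km/s.

Δv ≈ 8.032 km/s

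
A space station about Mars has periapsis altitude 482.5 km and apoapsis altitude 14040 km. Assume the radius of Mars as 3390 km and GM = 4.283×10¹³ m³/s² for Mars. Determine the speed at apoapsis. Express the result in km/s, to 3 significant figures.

r_p = 3390 + 482.5 = 3872.5 km = 3.8725×10⁶ m.
r_a = 3390 + 14040 = 17430 km = 1.7430×10⁷ m.
Semi-major axis a = (r_p + r_a)/2 = 10651 km = 1.065×10⁷ m.
Vis-viva: v² = μ(2/r − 1/a) = 4.283×10¹³ × (1.147×10⁻⁷ − 9.389×10⁻⁸) = 8.934×10⁵ m²/s².
v = 945.2 m/s = 0.9452 km/s.

v ≈ 0.945 km/s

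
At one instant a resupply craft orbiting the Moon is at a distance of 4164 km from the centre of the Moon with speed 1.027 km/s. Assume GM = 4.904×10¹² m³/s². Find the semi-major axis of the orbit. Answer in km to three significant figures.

r = 4.164×10⁶ m.
Vis-viva rearranged: 1/a = 2/r − v²/μ = 4.803×10⁻⁷ − 2.151×10⁻⁷ = 2.652×10⁻⁷ m⁻¹.
a = 3.770×10⁶ m = 3770.3 km.

a ≈ 3770 km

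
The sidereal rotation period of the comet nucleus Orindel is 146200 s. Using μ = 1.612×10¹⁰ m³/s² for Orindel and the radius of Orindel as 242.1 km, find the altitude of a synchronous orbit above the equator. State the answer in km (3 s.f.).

A synchronous orbit has period T, so by Kepler's third law a = (μT²/4π²)^(1/3).
μT²/4π² = 1.612×10¹⁰ × (1.462×10⁵)² / 39.48 = 8.728×10¹⁸ m³.
a = 2.059×10⁶ m = 2058.9 km.
Altitude h = a − R = 2058.9 − 242.1 = 1816.8 km.

h_sync ≈ 1820 km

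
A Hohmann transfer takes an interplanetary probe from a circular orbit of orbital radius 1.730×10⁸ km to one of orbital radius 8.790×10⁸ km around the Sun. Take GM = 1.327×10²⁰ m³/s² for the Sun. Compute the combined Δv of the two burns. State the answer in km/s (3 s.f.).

Δv_total ≈ 13.3 km/s

r₁ = 1.730×10⁸ km = 1.730×10¹¹ m.
r₂ = 8.790×10⁸ km = 8.790×10¹¹ m.
Transfer ellipse a_t = (r₁ + r₂)/2 = 5.260×10¹¹ m.
At r₁: circular v_c1 = √(μ/r₁) = 27700 m/s; transfer-perihelion v_p = √[μ(2/r₁ − 1/a_t)] = 35800 m/s.
Δv₁ = v_p − v_c1 = 8107 m/s.
At r₂: circular v_c2 = √(μ/r₂) = 12290 m/s; transfer-aphelion v_a = √[μ(2/r₂ − 1/a_t)] = 7046 m/s.
Δv₂ = v_c2 − v_a = 5240 m/s.
Total Δv = Δv₁ + Δv₂ = 13350 m/s = 13.35 km/s.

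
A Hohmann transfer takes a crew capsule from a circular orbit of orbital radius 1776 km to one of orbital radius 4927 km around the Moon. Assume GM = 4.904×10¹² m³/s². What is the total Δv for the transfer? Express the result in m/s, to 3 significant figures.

r₁ = 1776 km = 1.776×10⁶ m.
r₂ = 4927 km = 4.927×10⁶ m.
Transfer ellipse a_t = (r₁ + r₂)/2 = 3.352×10⁶ m.
At r₁: circular v_c1 = √(μ/r₁) = 1662 m/s; transfer-perilune v_p = √[μ(2/r₁ − 1/a_t)] = 2015 m/s.
Δv₁ = v_p − v_c1 = 353.1 m/s.
At r₂: circular v_c2 = √(μ/r₂) = 997.7 m/s; transfer-apolune v_a = √[μ(2/r₂ − 1/a_t)] = 726.2 m/s.
Δv₂ = v_c2 − v_a = 271.4 m/s.
Total Δv = Δv₁ + Δv₂ = 624.5 m/s.

Δv_total ≈ 624 m/s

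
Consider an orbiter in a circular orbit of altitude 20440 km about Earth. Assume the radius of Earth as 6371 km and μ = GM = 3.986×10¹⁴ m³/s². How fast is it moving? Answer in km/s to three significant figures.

r = 6371 + 20440 = 26811 km = 2.6811×10⁷ m.
For a circular orbit v = √(μ/r) = √(3.986×10¹⁴ / 2.681×10⁷) = √(1.487×10⁷) = 3856 m/s.
That is 3.856 km/s.

v ≈ 3.86 km/s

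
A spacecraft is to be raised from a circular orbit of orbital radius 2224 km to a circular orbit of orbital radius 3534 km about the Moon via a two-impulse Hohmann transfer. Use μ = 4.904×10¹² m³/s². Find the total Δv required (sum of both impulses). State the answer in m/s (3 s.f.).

r₁ = 2224 km = 2.224×10⁶ m.
r₂ = 3534 km = 3.534×10⁶ m.
Transfer ellipse a_t = (r₁ + r₂)/2 = 2.879×10⁶ m.
At r₁: circular v_c1 = √(μ/r₁) = 1485 m/s; transfer-perilune v_p = √[μ(2/r₁ − 1/a_t)] = 1645 m/s.
Δv₁ = v_p − v_c1 = 160.3 m/s.
At r₂: circular v_c2 = √(μ/r₂) = 1178 m/s; transfer-apolune v_a = √[μ(2/r₂ − 1/a_t)] = 1035 m/s.
Δv₂ = v_c2 − v_a = 142.6 m/s.
Total Δv = Δv₁ + Δv₂ = 302.9 m/s.

Δv_total ≈ 303 m/s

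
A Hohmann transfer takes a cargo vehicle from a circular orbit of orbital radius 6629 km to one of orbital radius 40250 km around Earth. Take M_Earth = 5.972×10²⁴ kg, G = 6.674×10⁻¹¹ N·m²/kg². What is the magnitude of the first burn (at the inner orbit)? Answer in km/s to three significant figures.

Δv ≈ 2.41 km/s

μ = GM = 6.674×10⁻¹¹ × 5.972×10²⁴ = 3.986×10¹⁴ m³/s².
r₁ = 6629 km = 6.629×10⁶ m.
r₂ = 40250 km = 4.025×10⁷ m.
Transfer ellipse a_t = (r₁ + r₂)/2 = 2.344×10⁷ m.
At r₁: circular v_c1 = √(μ/r₁) = 7754 m/s; transfer-perigee v_p = √[μ(2/r₁ − 1/a_t)] = 10160 m/s.
Δv₁ = v_p − v_c1 = 2407 m/s.
= 2.407 km/s.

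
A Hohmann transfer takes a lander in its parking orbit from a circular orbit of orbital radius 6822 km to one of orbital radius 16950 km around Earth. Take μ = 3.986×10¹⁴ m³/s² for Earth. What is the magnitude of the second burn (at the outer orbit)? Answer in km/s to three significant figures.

r₁ = 6822 km = 6.822×10⁶ m.
r₂ = 16950 km = 1.695×10⁷ m.
Transfer ellipse a_t = (r₁ + r₂)/2 = 1.189×10⁷ m.
At r₁: circular v_c1 = √(μ/r₁) = 7644 m/s; transfer-perigee v_p = √[μ(2/r₁ − 1/a_t)] = 9128 m/s.
At r₂: circular v_c2 = √(μ/r₂) = 4849 m/s; transfer-apogee v_a = √[μ(2/r₂ − 1/a_t)] = 3674 m/s.
Δv₂ = v_c2 − v_a = 1175 m/s.
= 1.175 km/s.

Δv ≈ 1.18 km/s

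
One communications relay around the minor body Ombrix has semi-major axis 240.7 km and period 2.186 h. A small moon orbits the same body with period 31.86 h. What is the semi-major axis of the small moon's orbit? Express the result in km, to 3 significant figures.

a₂ ≈ 1440 km

Kepler's third law: a³ ∝ T², so a₂ = a₁ (T₂/T₁)^(2/3).
T₂/T₁ = 14.57, (T₂/T₁)^(2/3) = 5.967.
a₂ = 240.7 × 5.967 = 1436 km.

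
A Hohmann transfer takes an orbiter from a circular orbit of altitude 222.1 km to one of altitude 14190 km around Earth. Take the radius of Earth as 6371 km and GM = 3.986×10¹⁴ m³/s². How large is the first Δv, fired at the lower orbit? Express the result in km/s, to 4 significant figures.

Δv ≈ 1.793 km/s

r₁ = 6371 + 222.1 = 6593.1 km = 6.5931×10⁶ m.
r₂ = 6371 + 14190 = 20561 km = 2.0561×10⁷ m.
Transfer ellipse a_t = (r₁ + r₂)/2 = 1.358×10⁷ m.
At r₁: circular v_c1 = √(μ/r₁) = 7775 m/s; transfer-perigee v_p = √[μ(2/r₁ − 1/a_t)] = 9568 m/s.
Δv₁ = v_p − v_c1 = 1793 m/s.
= 1.793 km/s.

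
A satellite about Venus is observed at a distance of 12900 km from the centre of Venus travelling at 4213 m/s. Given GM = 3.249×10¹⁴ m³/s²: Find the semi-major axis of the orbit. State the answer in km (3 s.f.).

r = 1.290×10⁷ m.
Vis-viva rearranged: 1/a = 2/r − v²/μ = 1.550×10⁻⁷ − 5.463×10⁻⁸ = 1.004×10⁻⁷ m⁻¹.
a = 9.959×10⁶ m = 9959.3 km.

a ≈ 9960 km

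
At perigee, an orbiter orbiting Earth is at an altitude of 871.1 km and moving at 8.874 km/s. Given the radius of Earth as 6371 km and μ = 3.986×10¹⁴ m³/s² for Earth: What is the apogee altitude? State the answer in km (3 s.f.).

apogee altitude ≈ 11800 km

r_p = 6371 + 871.1 = 7242.1 km = 7.242×10⁶ m.
Specific energy ε = v²/2 − μ/r = -1.567×10⁷ J/kg, so a = −μ/(2ε) = 1.272×10⁷ m.
The apsides satisfy r_p + r_a = 2a, so the apogee radius is 2a − r_p = 1.820×10⁷ m = 18203 km.
Apogee altitude = 18203 − 6371 = 11832 km.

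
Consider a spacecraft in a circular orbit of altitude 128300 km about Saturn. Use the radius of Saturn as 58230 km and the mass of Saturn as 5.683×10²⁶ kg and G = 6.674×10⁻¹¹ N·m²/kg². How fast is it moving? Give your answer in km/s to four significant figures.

μ = GM = 6.674×10⁻¹¹ × 5.683×10²⁶ = 3.793×10¹⁶ m³/s².
r = 58230 + 128300 = 186530 km = 1.8653×10⁸ m.
For a circular orbit v = √(μ/r) = √(3.793×10¹⁶ / 1.865×10⁸) = √(2.033×10⁸) = 14260 m/s.
That is 14.26 km/s.

v ≈ 14.26 km/s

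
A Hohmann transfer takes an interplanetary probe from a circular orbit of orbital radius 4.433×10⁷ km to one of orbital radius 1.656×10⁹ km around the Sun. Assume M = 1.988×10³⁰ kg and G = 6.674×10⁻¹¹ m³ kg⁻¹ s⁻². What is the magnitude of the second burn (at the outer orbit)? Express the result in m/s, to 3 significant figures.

Δv ≈ 6910 m/s

μ = GM = 6.674×10⁻¹¹ × 1.988×10³⁰ = 1.327×10²⁰ m³/s².
r₁ = 4.433×10⁷ km = 4.433×10¹⁰ m.
r₂ = 1.656×10⁹ km = 1.656×10¹² m.
Transfer ellipse a_t = (r₁ + r₂)/2 = 8.502×10¹¹ m.
At r₁: circular v_c1 = √(μ/r₁) = 54710 m/s; transfer-perihelion v_p = √[μ(2/r₁ − 1/a_t)] = 76350 m/s.
At r₂: circular v_c2 = √(μ/r₂) = 8951 m/s; transfer-aphelion v_a = √[μ(2/r₂ − 1/a_t)] = 2044 m/s.
Δv₂ = v_c2 − v_a = 6907 m/s.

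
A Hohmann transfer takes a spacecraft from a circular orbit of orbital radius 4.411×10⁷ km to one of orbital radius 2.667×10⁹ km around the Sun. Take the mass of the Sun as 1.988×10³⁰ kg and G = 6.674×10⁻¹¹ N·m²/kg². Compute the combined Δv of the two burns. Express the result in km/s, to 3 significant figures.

Δv_total ≈ 27.9 km/s

μ = GM = 6.674×10⁻¹¹ × 1.988×10³⁰ = 1.327×10²⁰ m³/s².
r₁ = 4.411×10⁷ km = 4.411×10¹⁰ m.
r₂ = 2.667×10⁹ km = 2.667×10¹² m.
Transfer ellipse a_t = (r₁ + r₂)/2 = 1.356×10¹² m.
At r₁: circular v_c1 = √(μ/r₁) = 54840 m/s; transfer-perihelion v_p = √[μ(2/r₁ − 1/a_t)] = 76930 m/s.
Δv₁ = v_p − v_c1 = 22080 m/s.
At r₂: circular v_c2 = √(μ/r₂) = 7053 m/s; transfer-aphelion v_a = √[μ(2/r₂ − 1/a_t)] = 1272 m/s.
Δv₂ = v_c2 − v_a = 5781 m/s.
Total Δv = Δv₁ + Δv₂ = 27860 m/s = 27.86 km/s.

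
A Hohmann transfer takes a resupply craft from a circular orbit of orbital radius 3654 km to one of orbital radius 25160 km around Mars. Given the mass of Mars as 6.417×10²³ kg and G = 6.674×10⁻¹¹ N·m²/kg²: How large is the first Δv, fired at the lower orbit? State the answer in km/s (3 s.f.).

μ = GM = 6.674×10⁻¹¹ × 6.417×10²³ = 4.283×10¹³ m³/s².
r₁ = 3654 km = 3.654×10⁶ m.
r₂ = 25160 km = 2.516×10⁷ m.
Transfer ellipse a_t = (r₁ + r₂)/2 = 1.441×10⁷ m.
At r₁: circular v_c1 = √(μ/r₁) = 3424 m/s; transfer-periapsis v_p = √[μ(2/r₁ − 1/a_t)] = 4524 m/s.
Δv₁ = v_p − v_c1 = 1101 m/s.
= 1.101 km/s.

Δv ≈ 1.10 km/s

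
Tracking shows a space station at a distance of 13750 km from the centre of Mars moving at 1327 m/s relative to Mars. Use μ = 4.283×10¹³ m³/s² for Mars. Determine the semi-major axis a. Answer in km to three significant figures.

a ≈ 9580 km

r = 1.375×10⁷ m.
Specific orbital energy ε = v²/2 − μ/r = (1327)²/2 − 4.283×10¹³/1.375×10⁷ = -2.234×10⁶ J/kg.
Since ε = −μ/(2a), a = −μ/(2ε) = 9.584×10⁶ m = 9584.0 km.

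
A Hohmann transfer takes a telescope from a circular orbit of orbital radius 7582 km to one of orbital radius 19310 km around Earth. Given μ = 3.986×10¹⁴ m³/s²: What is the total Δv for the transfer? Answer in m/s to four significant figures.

r₁ = 7582 km = 7.582×10⁶ m.
r₂ = 19310 km = 1.931×10⁷ m.
Transfer ellipse a_t = (r₁ + r₂)/2 = 1.345×10⁷ m.
At r₁: circular v_c1 = √(μ/r₁) = 7251 m/s; transfer-perigee v_p = √[μ(2/r₁ − 1/a_t)] = 8689 m/s.
Δv₁ = v_p − v_c1 = 1438 m/s.
At r₂: circular v_c2 = √(μ/r₂) = 4543 m/s; transfer-apogee v_a = √[μ(2/r₂ − 1/a_t)] = 3412 m/s.
Δv₂ = v_c2 − v_a = 1132 m/s.
Total Δv = Δv₁ + Δv₂ = 2570 m/s.

Δv_total ≈ 2570 m/s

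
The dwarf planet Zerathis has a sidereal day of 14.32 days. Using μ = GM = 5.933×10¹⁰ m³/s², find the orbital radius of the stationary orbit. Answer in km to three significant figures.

T = 14.32 days = 1.237×10⁶ s.
A synchronous orbit has period T, so by Kepler's third law a = (μT²/4π²)^(1/3).
μT²/4π² = 5.933×10¹⁰ × (1.237×10⁶)² / 39.48 = 2.301×10²¹ m³.
a = 1.320×10⁷ m = 13201 km.

r_sync ≈ 13200 km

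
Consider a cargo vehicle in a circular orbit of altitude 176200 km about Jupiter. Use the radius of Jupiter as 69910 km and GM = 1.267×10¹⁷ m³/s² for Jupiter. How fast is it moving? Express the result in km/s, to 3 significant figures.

v ≈ 22.7 km/s

r = 69910 + 176200 = 246110 km = 2.4611×10⁸ m.
For a circular orbit v = √(μ/r) = √(1.267×10¹⁷ / 2.461×10⁸) = √(5.148×10⁸) = 22690 m/s.
That is 22.69 km/s.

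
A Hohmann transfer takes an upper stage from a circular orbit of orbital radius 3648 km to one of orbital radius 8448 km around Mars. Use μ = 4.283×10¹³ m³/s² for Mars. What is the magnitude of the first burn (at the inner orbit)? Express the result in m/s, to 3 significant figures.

r₁ = 3648 km = 3.648×10⁶ m.
r₂ = 8448 km = 8.448×10⁶ m.
Transfer ellipse a_t = (r₁ + r₂)/2 = 6.048×10⁶ m.
At r₁: circular v_c1 = √(μ/r₁) = 3426 m/s; transfer-periapsis v_p = √[μ(2/r₁ − 1/a_t)] = 4050 m/s.
Δv₁ = v_p − v_c1 = 623.2 m/s.

Δv ≈ 623 m/s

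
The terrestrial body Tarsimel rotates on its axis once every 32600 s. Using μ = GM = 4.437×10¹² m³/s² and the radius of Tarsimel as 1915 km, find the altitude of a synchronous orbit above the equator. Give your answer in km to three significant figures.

h_sync ≈ 3010 km

A synchronous orbit has period T, so by Kepler's third law a = (μT²/4π²)^(1/3).
μT²/4π² = 4.437×10¹² × (3.260×10⁴)² / 39.48 = 1.194×10²⁰ m³.
a = 4.925×10⁶ m = 4924.8 km.
Altitude h = a − R = 4924.8 − 1915 = 3009.8 km.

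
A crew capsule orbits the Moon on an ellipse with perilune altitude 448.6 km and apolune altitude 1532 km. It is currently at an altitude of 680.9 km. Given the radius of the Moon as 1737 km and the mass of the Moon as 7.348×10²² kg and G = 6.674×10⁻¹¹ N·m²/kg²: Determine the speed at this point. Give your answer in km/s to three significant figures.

v ≈ 1.50 km/s

μ = GM = 6.674×10⁻¹¹ × 7.348×10²² = 4.904×10¹² m³/s².
r_p = 1737 + 448.6 = 2185.6 km = 2.1856×10⁶ m.
r_a = 1737 + 1532 = 3269.0 km = 3.2690×10⁶ m.
r = 1737 + 680.9 = 2417.9 km = 2.418×10⁶ m.
Semi-major axis a = (r_p + r_a)/2 = 2727.3 km = 2.727×10⁶ m.
Vis-viva: v² = μ(2/r − 1/a) = 4.904×10¹² × (8.272×10⁻⁷ − 3.667×10⁻⁷) = 2.258×10⁶ m²/s².
v = 1503 m/s = 1.503 km/s.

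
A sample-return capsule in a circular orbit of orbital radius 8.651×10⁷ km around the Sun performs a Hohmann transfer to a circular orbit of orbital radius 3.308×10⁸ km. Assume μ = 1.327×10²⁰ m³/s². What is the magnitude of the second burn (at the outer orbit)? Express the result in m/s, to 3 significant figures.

Δv ≈ 7130 m/s

r₁ = 8.651×10⁷ km = 8.651×10¹⁰ m.
r₂ = 3.308×10⁸ km = 3.308×10¹¹ m.
Transfer ellipse a_t = (r₁ + r₂)/2 = 2.087×10¹¹ m.
At r₁: circular v_c1 = √(μ/r₁) = 39170 m/s; transfer-perihelion v_p = √[μ(2/r₁ − 1/a_t)] = 49310 m/s.
At r₂: circular v_c2 = √(μ/r₂) = 20030 m/s; transfer-aphelion v_a = √[μ(2/r₂ − 1/a_t)] = 12900 m/s.
Δv₂ = v_c2 − v_a = 7132 m/s.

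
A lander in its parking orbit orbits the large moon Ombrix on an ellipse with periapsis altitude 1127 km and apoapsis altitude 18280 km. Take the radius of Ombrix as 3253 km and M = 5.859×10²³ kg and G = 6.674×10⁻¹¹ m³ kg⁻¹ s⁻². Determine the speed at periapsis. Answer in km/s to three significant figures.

v ≈ 3.85 km/s

μ = GM = 6.674×10⁻¹¹ × 5.859×10²³ = 3.910×10¹³ m³/s².
r_p = 3253 + 1127 = 4380.0 km = 4.3800×10⁶ m.
r_a = 3253 + 18280 = 21533 km = 2.1533×10⁷ m.
Semi-major axis a = (r_p + r_a)/2 = 12956 km = 1.296×10⁷ m.
Vis-viva: v² = μ(2/r − 1/a) = 3.910×10¹³ × (4.566×10⁻⁷ − 7.718×10⁻⁸) = 1.484×10⁷ m²/s².
v = 3852 m/s = 3.852 km/s.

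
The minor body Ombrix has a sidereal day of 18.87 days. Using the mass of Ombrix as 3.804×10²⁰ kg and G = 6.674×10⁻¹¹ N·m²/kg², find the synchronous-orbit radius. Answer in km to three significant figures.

μ = GM = 6.674×10⁻¹¹ × 3.804×10²⁰ = 2.539×10¹⁰ m³/s².
T = 18.87 days = 1.630×10⁶ s.
A synchronous orbit has period T, so by Kepler's third law a = (μT²/4π²)^(1/3).
μT²/4π² = 2.539×10¹⁰ × (1.630×10⁶)² / 39.48 = 1.709×10²¹ m³.
a = 1.196×10⁷ m = 11957 km.

r_sync ≈ 12000 km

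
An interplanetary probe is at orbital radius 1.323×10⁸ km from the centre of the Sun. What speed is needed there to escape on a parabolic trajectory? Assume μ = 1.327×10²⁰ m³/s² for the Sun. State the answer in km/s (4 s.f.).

r = 1.323×10⁸ km = 1.323×10¹¹ m.
Escape speed v_esc = √(2μ/r) = √(2 × 1.327×10²⁰ / 1.323×10¹¹) = √(2.006×10⁹) = 44790 m/s.
= 44.79 km/s.

v_esc ≈ 44.79 km/s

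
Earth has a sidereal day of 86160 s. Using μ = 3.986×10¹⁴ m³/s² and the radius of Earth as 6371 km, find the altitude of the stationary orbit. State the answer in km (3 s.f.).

h_sync ≈ 35800 km

A synchronous orbit has period T, so by Kepler's third law a = (μT²/4π²)^(1/3).
μT²/4π² = 3.986×10¹⁴ × (8.616×10⁴)² / 39.48 = 7.495×10²² m³.
a = 4.216×10⁷ m = 42163 km.
Altitude h = a − R = 42163 − 6371 = 35792 km.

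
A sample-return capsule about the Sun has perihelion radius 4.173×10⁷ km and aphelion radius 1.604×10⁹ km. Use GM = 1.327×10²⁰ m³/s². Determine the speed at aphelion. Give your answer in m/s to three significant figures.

v ≈ 2050 m/s

Semi-major axis a = (r_p + r_a)/2 = 8.2286×10⁸ km = 8.229×10¹¹ m.
Vis-viva: v² = μ(2/r − 1/a) = 1.327×10²⁰ × (1.247×10⁻¹² − 1.215×10⁻¹²) = 4.196×10⁶ m²/s².
v = 2048 m/s.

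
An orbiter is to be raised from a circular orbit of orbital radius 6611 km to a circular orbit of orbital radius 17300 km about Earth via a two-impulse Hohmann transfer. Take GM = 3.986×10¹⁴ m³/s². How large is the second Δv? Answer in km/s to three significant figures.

r₁ = 6611 km = 6.611×10⁶ m.
r₂ = 17300 km = 1.730×10⁷ m.
Transfer ellipse a_t = (r₁ + r₂)/2 = 1.196×10⁷ m.
At r₁: circular v_c1 = √(μ/r₁) = 7765 m/s; transfer-perigee v_p = √[μ(2/r₁ − 1/a_t)] = 9341 m/s.
At r₂: circular v_c2 = √(μ/r₂) = 4800 m/s; transfer-apogee v_a = √[μ(2/r₂ − 1/a_t)] = 3569 m/s.
Δv₂ = v_c2 − v_a = 1231 m/s.
= 1.231 km/s.

Δv ≈ 1.23 km/s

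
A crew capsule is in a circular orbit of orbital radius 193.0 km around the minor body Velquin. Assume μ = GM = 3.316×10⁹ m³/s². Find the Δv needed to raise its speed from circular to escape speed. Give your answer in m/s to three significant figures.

r = 193.0 km = 1.930×10⁵ m.
Circular speed v_c = √(μ/r) = 131.1 m/s.
Escape speed v_esc = √(2μ/r) = √2 × v_c = 185.4 m/s.
Δv = v_esc − v_c = 54.29 m/s.

Δv ≈ 54.3 m/s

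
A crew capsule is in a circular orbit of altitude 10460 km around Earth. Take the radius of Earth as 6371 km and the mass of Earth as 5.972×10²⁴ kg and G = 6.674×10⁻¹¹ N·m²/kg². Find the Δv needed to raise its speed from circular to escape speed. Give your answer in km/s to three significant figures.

μ = GM = 6.674×10⁻¹¹ × 5.972×10²⁴ = 3.986×10¹⁴ m³/s².
r = 6371 + 10460 = 16831 km = 1.6831×10⁷ m.
Circular speed v_c = √(μ/r) = 4866 m/s.
Escape speed v_esc = √(2μ/r) = √2 × v_c = 6882 m/s.
Δv = v_esc − v_c = 2016 m/s = 2.016 km/s.

Δv ≈ 2.02 km/s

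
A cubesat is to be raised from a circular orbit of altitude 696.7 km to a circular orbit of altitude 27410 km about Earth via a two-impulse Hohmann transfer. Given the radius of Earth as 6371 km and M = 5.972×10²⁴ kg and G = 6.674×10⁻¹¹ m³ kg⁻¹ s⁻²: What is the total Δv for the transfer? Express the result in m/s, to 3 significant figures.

μ = GM = 6.674×10⁻¹¹ × 5.972×10²⁴ = 3.986×10¹⁴ m³/s².
r₁ = 6371 + 696.7 = 7067.7 km = 7.0677×10⁶ m.
r₂ = 6371 + 27410 = 33781 km = 3.3781×10⁷ m.
Transfer ellipse a_t = (r₁ + r₂)/2 = 2.042×10⁷ m.
At r₁: circular v_c1 = √(μ/r₁) = 7510 m/s; transfer-perigee v_p = √[μ(2/r₁ − 1/a_t)] = 9658 m/s.
Δv₁ = v_p − v_c1 = 2148 m/s.
At r₂: circular v_c2 = √(μ/r₂) = 3435 m/s; transfer-apogee v_a = √[μ(2/r₂ − 1/a_t)] = 2021 m/s.
Δv₂ = v_c2 − v_a = 1414 m/s.
Total Δv = Δv₁ + Δv₂ = 3563 m/s.

Δv_total ≈ 3560 m/s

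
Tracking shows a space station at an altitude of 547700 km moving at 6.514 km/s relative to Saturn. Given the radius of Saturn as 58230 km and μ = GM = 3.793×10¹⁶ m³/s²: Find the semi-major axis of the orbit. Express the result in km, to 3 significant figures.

a ≈ 4.58×10⁵ km

r = 58230 + 547700 = 6.0593×10⁵ km = 6.059×10⁸ m.
Vis-viva rearranged: 1/a = 2/r − v²/μ = 3.301×10⁻⁹ − 1.119×10⁻⁹ = 2.182×10⁻⁹ m⁻¹.
a = 4.583×10⁸ m = 4.5829×10⁵ km.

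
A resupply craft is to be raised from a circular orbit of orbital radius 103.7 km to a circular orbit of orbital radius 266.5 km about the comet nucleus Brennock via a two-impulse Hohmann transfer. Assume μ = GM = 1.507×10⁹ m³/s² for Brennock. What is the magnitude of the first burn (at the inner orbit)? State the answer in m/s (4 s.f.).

Δv ≈ 24.10 m/s

r₁ = 103.7 km = 1.037×10⁵ m.
r₂ = 266.5 km = 2.665×10⁵ m.
Transfer ellipse a_t = (r₁ + r₂)/2 = 1.851×10⁵ m.
At r₁: circular v_c1 = √(μ/r₁) = 120.6 m/s; transfer-periapsis v_p = √[μ(2/r₁ − 1/a_t)] = 144.6 m/s.
Δv₁ = v_p − v_c1 = 24.10 m/s.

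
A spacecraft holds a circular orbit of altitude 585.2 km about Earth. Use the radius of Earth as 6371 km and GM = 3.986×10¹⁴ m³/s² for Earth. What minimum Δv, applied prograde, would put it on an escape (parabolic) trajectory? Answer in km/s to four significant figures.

r = 6371 + 585.2 = 6956.2 km = 6.9562×10⁶ m.
Circular speed v_c = √(μ/r) = 7570 m/s.
Escape speed v_esc = √(2μ/r) = √2 × v_c = 10710 m/s.
Δv = v_esc − v_c = 3136 m/s = 3.136 km/s.

Δv ≈ 3.136 km/s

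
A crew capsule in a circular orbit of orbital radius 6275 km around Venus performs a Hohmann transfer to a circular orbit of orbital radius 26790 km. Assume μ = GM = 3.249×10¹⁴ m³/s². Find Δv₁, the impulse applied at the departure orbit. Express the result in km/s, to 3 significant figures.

Δv ≈ 1.96 km/s

r₁ = 6275 km = 6.275×10⁶ m.
r₂ = 26790 km = 2.679×10⁷ m.
Transfer ellipse a_t = (r₁ + r₂)/2 = 1.653×10⁷ m.
At r₁: circular v_c1 = √(μ/r₁) = 7196 m/s; transfer-periapsis v_p = √[μ(2/r₁ − 1/a_t)] = 9160 m/s.
Δv₁ = v_p − v_c1 = 1964 m/s.
= 1.964 km/s.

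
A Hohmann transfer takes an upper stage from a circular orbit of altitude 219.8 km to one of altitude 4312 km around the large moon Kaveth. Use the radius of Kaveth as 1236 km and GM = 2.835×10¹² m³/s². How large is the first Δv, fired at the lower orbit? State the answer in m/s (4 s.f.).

Δv ≈ 361.0 m/s

r₁ = 1236 + 219.8 = 1455.8 km = 1.4558×10⁶ m.
r₂ = 1236 + 4312 = 5548.0 km = 5.5480×10⁶ m.
Transfer ellipse a_t = (r₁ + r₂)/2 = 3.502×10⁶ m.
At r₁: circular v_c1 = √(μ/r₁) = 1395 m/s; transfer-periapsis v_p = √[μ(2/r₁ − 1/a_t)] = 1756 m/s.
Δv₁ = v_p − v_c1 = 361.0 m/s.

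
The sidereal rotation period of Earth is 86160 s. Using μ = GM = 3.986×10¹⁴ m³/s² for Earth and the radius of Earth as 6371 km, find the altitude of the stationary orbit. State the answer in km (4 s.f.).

A synchronous orbit has period T, so by Kepler's third law a = (μT²/4π²)^(1/3).
μT²/4π² = 3.986×10¹⁴ × (8.616×10⁴)² / 39.48 = 7.495×10²² m³.
a = 4.216×10⁷ m = 42163 km.
Altitude h = a − R = 42163 − 6371 = 35792 km.

h_sync ≈ 35790 km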